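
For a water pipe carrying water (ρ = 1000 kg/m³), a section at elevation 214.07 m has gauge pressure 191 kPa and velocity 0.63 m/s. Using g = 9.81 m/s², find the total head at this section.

Pressure head ψ = P/(ρg) = 191×1000 / (1000 × 9.81) = 19.47 m.
Velocity head = v²/(2g) = 0.63² / (2 × 9.81) = 0.020 m.
h = z + ψ + v²/(2g) = 214.07 + 19.47 + 0.020 = 233.56 m.

h ≈ 233.56 m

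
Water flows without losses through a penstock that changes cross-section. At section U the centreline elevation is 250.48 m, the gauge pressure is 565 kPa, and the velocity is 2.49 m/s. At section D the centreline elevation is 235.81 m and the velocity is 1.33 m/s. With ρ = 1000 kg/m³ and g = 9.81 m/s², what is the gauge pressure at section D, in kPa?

P₂ ≈ 711 kPa

Pressure head at U: ψ₁ = P₁/(ρg) = 565×1000 / (1000 × 9.81) = 57.59 m.
Velocity heads: v₁²/2g = 2.49²/19.62 = 0.316 m; v₂²/2g = 1.33²/19.62 = 0.090 m.
Total head H = z₁ + ψ₁ + v₁²/2g = 250.48 + 57.59 + 0.316 = 308.39 m.
ψ₂ = H − z₂ − v₂²/2g = 308.39 − 235.81 − 0.090 = 72.49 m.
P₂ = ρgψ₂ = 1000 × 9.81 × 72.49 ≈ 711 kPa.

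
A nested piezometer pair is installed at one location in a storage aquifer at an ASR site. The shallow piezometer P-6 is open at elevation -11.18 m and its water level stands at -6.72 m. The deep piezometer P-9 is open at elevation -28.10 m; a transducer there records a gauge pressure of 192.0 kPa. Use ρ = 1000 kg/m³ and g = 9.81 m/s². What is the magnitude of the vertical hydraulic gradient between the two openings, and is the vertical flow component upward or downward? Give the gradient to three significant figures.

Total head at P-6: h = -6.72 m (water level in the standpipe).
Pressure head at P-9: ψ = P/(ρg) = 192.0×1000 / (1000 × 9.81) = 19.57 m.
Total head at P-9: h = z + ψ = -28.10 + 19.57 = -8.53 m.
Δh = h(P-6) − h(P-9) = -6.72 − (-8.53) = 1.81 m.
Vertical separation Δz = -11.18 − (-28.10) = 16.92 m.
|i_v| = |Δh| / Δz = 1.81 / 16.92 = 0.107.
Head is higher in the shallow piezometer, so vertical flow is downward (recharge condition).

|i_v| ≈ 0.107; vertical flow is downward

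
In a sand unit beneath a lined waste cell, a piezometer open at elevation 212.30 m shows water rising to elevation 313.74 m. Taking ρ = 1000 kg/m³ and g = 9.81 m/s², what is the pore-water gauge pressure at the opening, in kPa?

Pressure head ψ = h − z = 313.74 − 212.30 = 101.44 m.
P = ρgψ = 1000 × 9.81 × 101.44 = 995126 Pa ≈ 995 kPa.

P ≈ 995 kPa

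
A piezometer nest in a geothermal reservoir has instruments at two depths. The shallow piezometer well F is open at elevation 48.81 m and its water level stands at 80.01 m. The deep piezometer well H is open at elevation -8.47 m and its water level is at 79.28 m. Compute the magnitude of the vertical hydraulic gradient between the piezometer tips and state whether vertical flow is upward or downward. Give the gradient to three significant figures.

Total head at well F: h = 80.01 m (water level in the standpipe).
Total head at well H: h = 79.28 m.
Δh = h(well F) − h(well H) = 80.01 − 79.28 = 0.73 m.
Vertical separation Δz = 48.81 − (-8.47) = 57.28 m.
|i_v| = |Δh| / Δz = 0.73 / 57.28 = 0.0127.
Head is higher in the shallow piezometer, so vertical flow is downward (recharge condition).

|i_v| ≈ 0.0127; vertical flow is downward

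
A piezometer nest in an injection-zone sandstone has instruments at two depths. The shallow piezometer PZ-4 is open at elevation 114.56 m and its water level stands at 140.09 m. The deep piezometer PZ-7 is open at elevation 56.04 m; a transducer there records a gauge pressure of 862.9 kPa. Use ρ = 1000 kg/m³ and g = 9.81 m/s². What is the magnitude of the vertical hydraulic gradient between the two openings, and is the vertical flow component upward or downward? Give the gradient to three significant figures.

Total head at PZ-4: h = 140.09 m (water level in the standpipe).
Pressure head at PZ-7: ψ = P/(ρg) = 862.9×1000 / (1000 × 9.81) = 87.96 m.
Total head at PZ-7: h = z + ψ = 56.04 + 87.96 = 144.00 m.
Δh = h(PZ-4) − h(PZ-7) = 140.09 − 144.00 = -3.91 m.
Vertical separation Δz = 114.56 − 56.04 = 58.52 m.
|i_v| = |Δh| / Δz = 3.91 / 58.52 = 0.0668.
Head is higher in the deep piezometer, so vertical flow is upward (discharge condition).

|i_v| ≈ 0.0668; vertical flow is upward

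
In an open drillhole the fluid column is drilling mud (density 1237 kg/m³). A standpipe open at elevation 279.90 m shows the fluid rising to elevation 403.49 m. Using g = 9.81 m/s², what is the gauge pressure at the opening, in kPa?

P ≈ 1500 kPa

Pressure head ψ = h − z = 403.49 − 279.90 = 123.59 m.
P = ρgψ = 1237 × 9.81 × 123.59 = 1499761 Pa ≈ 1500 kPa.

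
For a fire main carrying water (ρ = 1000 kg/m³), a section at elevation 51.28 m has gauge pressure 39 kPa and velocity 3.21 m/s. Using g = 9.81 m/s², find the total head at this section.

Pressure head ψ = P/(ρg) = 39×1000 / (1000 × 9.81) = 3.98 m.
Velocity head = v²/(2g) = 3.21² / (2 × 9.81) = 0.525 m.
h = z + ψ + v²/(2g) = 51.28 + 3.98 + 0.525 = 55.78 m.

h ≈ 55.78 m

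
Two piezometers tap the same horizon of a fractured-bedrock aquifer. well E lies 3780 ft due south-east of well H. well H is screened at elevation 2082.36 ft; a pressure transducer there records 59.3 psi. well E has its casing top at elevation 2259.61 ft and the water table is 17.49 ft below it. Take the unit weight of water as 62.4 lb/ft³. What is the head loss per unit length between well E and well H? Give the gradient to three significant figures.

i ≈ 0.00606 ft/ft

Pressure head at well H: ψ = 144·P/γ = 144 × 59.3 / 62.4 = 136.85 ft.
Total head at well H: h = z + ψ = 2082.36 + 136.85 = 2219.21 ft.
Total head at well E: h = 2259.61 − 17.49 = 2242.12 ft.
Head difference: h(well H) − h(well E) = 2219.21 − 2242.12 = -22.91 ft.
Hydraulic gradient: i = |Δh| / L = 22.91 / 3780 = 0.00606.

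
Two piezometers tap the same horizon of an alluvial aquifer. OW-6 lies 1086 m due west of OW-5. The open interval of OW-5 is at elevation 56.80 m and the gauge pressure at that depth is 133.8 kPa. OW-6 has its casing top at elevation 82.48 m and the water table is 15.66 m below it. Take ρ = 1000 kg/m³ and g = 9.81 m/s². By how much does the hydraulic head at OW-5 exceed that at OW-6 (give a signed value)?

Δh ≈ 3.62 m

Pressure head at OW-5: ψ = P/(ρg) = 133.8×1000 / (1000 × 9.81) = 13.64 m.
Total head at OW-5: h = z + ψ = 56.80 + 13.64 = 70.44 m.
Total head at OW-6: h = 82.48 − 15.66 = 66.82 m.
Head difference: h(OW-5) − h(OW-6) = 70.44 − 66.82 = 3.62 m.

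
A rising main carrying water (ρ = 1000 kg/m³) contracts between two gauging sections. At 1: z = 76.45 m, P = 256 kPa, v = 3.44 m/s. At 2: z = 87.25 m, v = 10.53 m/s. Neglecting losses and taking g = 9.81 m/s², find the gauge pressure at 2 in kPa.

Pressure head at 1: ψ₁ = P₁/(ρg) = 256×1000 / (1000 × 9.81) = 26.10 m.
Velocity heads: v₁²/2g = 3.44²/19.62 = 0.603 m; v₂²/2g = 10.53²/19.62 = 5.651 m.
Total head H = z₁ + ψ₁ + v₁²/2g = 76.45 + 26.10 + 0.603 = 103.15 m.
ψ₂ = H − z₂ − v₂²/2g = 103.15 − 87.25 − 5.651 = 10.25 m.
P₂ = ρgψ₂ = 1000 × 9.81 × 10.25 ≈ 101 kPa.

P₂ ≈ 101 kPa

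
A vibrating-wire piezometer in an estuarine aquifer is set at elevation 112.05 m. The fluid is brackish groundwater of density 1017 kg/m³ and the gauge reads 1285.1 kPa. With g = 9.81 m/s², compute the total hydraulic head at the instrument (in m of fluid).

h ≈ 240.86 m

ψ = P/(ρg) = 1285.1×1000 / (1017 × 9.81) = 128.81 m.
h = z + ψ = 112.05 + 128.81 = 240.86 m.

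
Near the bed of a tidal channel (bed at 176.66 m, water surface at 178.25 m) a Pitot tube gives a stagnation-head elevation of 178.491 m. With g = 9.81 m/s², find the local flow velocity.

Near the bed, under hydrostatic conditions, the piezometric head (z + ψ) equals the free-surface elevation, 178.25 m.
Velocity head = total − piezometric = 178.491 − 178.25 = 0.241 m.
v = √(2g·h_v) = √(2 × 9.81 × 0.241) = 2.17 m/s.

v ≈ 2.17 m/s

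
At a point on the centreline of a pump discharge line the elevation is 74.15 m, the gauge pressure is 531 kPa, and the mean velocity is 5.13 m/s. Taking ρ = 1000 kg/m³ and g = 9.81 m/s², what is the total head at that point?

Pressure head ψ = P/(ρg) = 531×1000 / (1000 × 9.81) = 54.13 m.
Velocity head = v²/(2g) = 5.13² / (2 × 9.81) = 1.341 m.
h = z + ψ + v²/(2g) = 74.15 + 54.13 + 1.341 = 129.62 m.

h ≈ 129.62 m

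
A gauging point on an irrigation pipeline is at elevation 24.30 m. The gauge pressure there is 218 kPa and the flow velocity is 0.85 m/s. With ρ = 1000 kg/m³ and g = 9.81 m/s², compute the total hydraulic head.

h ≈ 46.56 m

Pressure head ψ = P/(ρg) = 218×1000 / (1000 × 9.81) = 22.22 m.
Velocity head = v²/(2g) = 0.85² / (2 × 9.81) = 0.037 m.
h = z + ψ + v²/(2g) = 24.30 + 22.22 + 0.037 = 46.56 m.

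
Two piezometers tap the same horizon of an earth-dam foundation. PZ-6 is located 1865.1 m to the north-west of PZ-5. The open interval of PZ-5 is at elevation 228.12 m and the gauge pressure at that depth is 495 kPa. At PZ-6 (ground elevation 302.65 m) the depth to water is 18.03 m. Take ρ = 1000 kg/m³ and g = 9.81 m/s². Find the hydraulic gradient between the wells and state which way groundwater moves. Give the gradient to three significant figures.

Pressure head at PZ-5: ψ = P/(ρg) = 495×1000 / (1000 × 9.81) = 50.46 m.
Total head at PZ-5: h = z + ψ = 228.12 + 50.46 = 278.58 m.
Total head at PZ-6: h = 302.65 − 18.03 = 284.62 m.
Head difference: h(PZ-5) − h(PZ-6) = 278.58 − 284.62 = -6.04 m.
Hydraulic gradient: i = |Δh| / L = 6.04 / 1865.1 = 0.00324.
Flow is from higher to lower head: from PZ-6 toward PZ-5, i.e. toward the south-east.

i ≈ 0.00324; groundwater flows toward the south-east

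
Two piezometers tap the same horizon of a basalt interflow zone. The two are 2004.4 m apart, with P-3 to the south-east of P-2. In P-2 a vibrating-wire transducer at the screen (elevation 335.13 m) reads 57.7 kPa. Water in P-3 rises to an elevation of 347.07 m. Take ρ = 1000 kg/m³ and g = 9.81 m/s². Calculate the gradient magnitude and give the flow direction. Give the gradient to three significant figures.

Pressure head at P-2: ψ = P/(ρg) = 57.7×1000 / (1000 × 9.81) = 5.88 m.
Total head at P-2: h = z + ψ = 335.13 + 5.88 = 341.01 m.
Total head at P-3: h = 347.07 m (water level in the piezometer is the total head).
Head difference: h(P-2) − h(P-3) = 341.01 − 347.07 = -6.06 m.
Hydraulic gradient: i = |Δh| / L = 6.06 / 2004.4 = 0.00302.
Flow is from higher to lower head: from P-3 toward P-2, i.e. toward the north-west.

i ≈ 0.00302; groundwater flows toward the north-west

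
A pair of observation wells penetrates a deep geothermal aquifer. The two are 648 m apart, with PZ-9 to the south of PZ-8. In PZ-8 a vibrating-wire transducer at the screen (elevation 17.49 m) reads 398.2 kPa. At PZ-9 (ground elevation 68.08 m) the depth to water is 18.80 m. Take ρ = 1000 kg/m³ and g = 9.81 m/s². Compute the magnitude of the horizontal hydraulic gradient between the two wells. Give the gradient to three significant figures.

i ≈ 0.0136

Pressure head at PZ-8: ψ = P/(ρg) = 398.2×1000 / (1000 × 9.81) = 40.59 m.
Total head at PZ-8: h = z + ψ = 17.49 + 40.59 = 58.08 m.
Total head at PZ-9: h = 68.08 − 18.80 = 49.28 m.
Head difference: h(PZ-8) − h(PZ-9) = 58.08 − 49.28 = 8.80 m.
Hydraulic gradient: i = |Δh| / L = 8.80 / 648 = 0.0136.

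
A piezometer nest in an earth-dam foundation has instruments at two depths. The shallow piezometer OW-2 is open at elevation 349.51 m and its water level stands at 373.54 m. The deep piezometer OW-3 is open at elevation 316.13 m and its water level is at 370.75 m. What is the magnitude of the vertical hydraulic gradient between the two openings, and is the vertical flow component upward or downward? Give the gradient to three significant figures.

|i_v| ≈ 0.0836; vertical flow is downward

Total head at OW-2: h = 373.54 m (water level in the standpipe).
Total head at OW-3: h = 370.75 m.
Δh = h(OW-2) − h(OW-3) = 373.54 − 370.75 = 2.79 m.
Vertical separation Δz = 349.51 − 316.13 = 33.38 m.
|i_v| = |Δh| / Δz = 2.79 / 33.38 = 0.0836.
Head is higher in the shallow piezometer, so vertical flow is downward (recharge condition).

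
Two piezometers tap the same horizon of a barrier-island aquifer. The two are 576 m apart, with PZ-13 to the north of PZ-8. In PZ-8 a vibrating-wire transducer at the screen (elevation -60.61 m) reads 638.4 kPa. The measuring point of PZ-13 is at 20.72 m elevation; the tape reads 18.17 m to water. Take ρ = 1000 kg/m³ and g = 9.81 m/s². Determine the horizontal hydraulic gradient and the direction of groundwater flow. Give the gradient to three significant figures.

i ≈ 0.00333; groundwater flows toward the north

Pressure head at PZ-8: ψ = P/(ρg) = 638.4×1000 / (1000 × 9.81) = 65.08 m.
Total head at PZ-8: h = z + ψ = -60.61 + 65.08 = 4.47 m.
Total head at PZ-13: h = 20.72 − 18.17 = 2.55 m.
Head difference: h(PZ-8) − h(PZ-13) = 4.47 − 2.55 = 1.92 m.
Hydraulic gradient: i = |Δh| / L = 1.92 / 576 = 0.00333.
Flow is from higher to lower head: from PZ-8 toward PZ-13, i.e. toward the north.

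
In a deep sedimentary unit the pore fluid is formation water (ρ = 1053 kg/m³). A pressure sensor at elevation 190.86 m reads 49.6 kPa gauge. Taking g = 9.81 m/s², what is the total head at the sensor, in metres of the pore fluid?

h ≈ 195.66 m

ψ = P/(ρg) = 49.6×1000 / (1053 × 9.81) = 4.80 m.
h = z + ψ = 190.86 + 4.80 = 195.66 m.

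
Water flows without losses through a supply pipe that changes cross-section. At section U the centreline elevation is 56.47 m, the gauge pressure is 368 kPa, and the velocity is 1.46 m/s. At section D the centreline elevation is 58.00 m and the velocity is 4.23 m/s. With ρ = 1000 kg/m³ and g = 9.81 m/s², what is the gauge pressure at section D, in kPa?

Pressure head at U: ψ₁ = P₁/(ρg) = 368×1000 / (1000 × 9.81) = 37.51 m.
Velocity heads: v₁²/2g = 1.46²/19.62 = 0.109 m; v₂²/2g = 4.23²/19.62 = 0.912 m.
Total head H = z₁ + ψ₁ + v₁²/2g = 56.47 + 37.51 + 0.109 = 94.09 m.
ψ₂ = H − z₂ − v₂²/2g = 94.09 − 58.00 − 0.912 = 35.18 m.
P₂ = ρgψ₂ = 1000 × 9.81 × 35.18 ≈ 345 kPa.

P₂ ≈ 345 kPa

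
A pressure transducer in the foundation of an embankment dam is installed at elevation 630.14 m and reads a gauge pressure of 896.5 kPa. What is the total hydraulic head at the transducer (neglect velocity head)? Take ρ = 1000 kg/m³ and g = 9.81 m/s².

h ≈ 721.53 m

ψ = P/(ρg) = 896.5×1000 / (1000 × 9.81) = 91.39 m.
h = z + ψ = 630.14 + 91.39 = 721.53 m.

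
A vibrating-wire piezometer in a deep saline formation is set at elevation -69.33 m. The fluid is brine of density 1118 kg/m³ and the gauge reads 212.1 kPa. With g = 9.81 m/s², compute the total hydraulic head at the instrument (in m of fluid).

h ≈ -49.99 m

ψ = P/(ρg) = 212.1×1000 / (1118 × 9.81) = 19.34 m.
h = z + ψ = -69.33 + 19.34 = -49.99 m.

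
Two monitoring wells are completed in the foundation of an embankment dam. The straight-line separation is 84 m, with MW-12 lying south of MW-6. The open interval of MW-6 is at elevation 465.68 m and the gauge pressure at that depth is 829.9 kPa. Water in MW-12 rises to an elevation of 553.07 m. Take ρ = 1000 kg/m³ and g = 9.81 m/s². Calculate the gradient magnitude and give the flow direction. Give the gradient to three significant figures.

Pressure head at MW-6: ψ = P/(ρg) = 829.9×1000 / (1000 × 9.81) = 84.60 m.
Total head at MW-6: h = z + ψ = 465.68 + 84.60 = 550.28 m.
Total head at MW-12: h = 553.07 m (water level in the piezometer is the total head).
Head difference: h(MW-6) − h(MW-12) = 550.28 − 553.07 = -2.79 m.
Hydraulic gradient: i = |Δh| / L = 2.79 / 84 = 0.0332.
Flow is from higher to lower head: from MW-12 toward MW-6, i.e. toward the north.

i ≈ 0.0332; groundwater flows toward the north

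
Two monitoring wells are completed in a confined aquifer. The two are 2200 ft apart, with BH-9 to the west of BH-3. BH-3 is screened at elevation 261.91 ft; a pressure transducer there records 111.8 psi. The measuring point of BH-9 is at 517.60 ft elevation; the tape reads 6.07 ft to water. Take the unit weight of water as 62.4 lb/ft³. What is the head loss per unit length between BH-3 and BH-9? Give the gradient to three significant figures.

Pressure head at BH-3: ψ = 144·P/γ = 144 × 111.8 / 62.4 = 258.00 ft.
Total head at BH-3: h = z + ψ = 261.91 + 258.00 = 519.91 ft.
Total head at BH-9: h = 517.60 − 6.07 = 511.53 ft.
Head difference: h(BH-3) − h(BH-9) = 519.91 − 511.53 = 8.38 ft.
Hydraulic gradient: i = |Δh| / L = 8.38 / 2200 = 0.00381.

i ≈ 0.00381 ft/ft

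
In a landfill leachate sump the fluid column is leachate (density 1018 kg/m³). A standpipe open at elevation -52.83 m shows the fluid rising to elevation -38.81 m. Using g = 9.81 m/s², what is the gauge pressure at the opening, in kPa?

P ≈ 140 kPa

Pressure head ψ = h − z = -38.81 − (-52.83) = 14.02 m.
P = ρgψ = 1018 × 9.81 × 14.02 = 140012 Pa ≈ 140 kPa.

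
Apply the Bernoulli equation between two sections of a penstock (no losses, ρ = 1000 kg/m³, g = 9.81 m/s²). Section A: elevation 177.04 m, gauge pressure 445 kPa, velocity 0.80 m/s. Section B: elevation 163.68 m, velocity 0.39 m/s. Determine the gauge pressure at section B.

Pressure head at A: ψ₁ = P₁/(ρg) = 445×1000 / (1000 × 9.81) = 45.36 m.
Velocity heads: v₁²/2g = 0.80²/19.62 = 0.033 m; v₂²/2g = 0.39²/19.62 = 0.008 m.
Total head H = z₁ + ψ₁ + v₁²/2g = 177.04 + 45.36 + 0.033 = 222.43 m.
ψ₂ = H − z₂ − v₂²/2g = 222.43 − 163.68 − 0.008 = 58.74 m.
P₂ = ρgψ₂ = 1000 × 9.81 × 58.74 ≈ 576 kPa.

P₂ ≈ 576 kPa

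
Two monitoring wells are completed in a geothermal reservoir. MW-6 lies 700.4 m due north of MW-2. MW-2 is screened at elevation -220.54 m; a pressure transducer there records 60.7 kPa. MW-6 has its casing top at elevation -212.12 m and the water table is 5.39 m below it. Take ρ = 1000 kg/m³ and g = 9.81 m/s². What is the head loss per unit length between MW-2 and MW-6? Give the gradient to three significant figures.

i ≈ 0.00451 m/m

Pressure head at MW-2: ψ = P/(ρg) = 60.7×1000 / (1000 × 9.81) = 6.19 m.
Total head at MW-2: h = z + ψ = -220.54 + 6.19 = -214.35 m.
Total head at MW-6: h = -212.12 − 5.39 = -217.51 m.
Head difference: h(MW-2) − h(MW-6) = -214.35 − (-217.51) = 3.16 m.
Hydraulic gradient: i = |Δh| / L = 3.16 / 700.4 = 0.00451.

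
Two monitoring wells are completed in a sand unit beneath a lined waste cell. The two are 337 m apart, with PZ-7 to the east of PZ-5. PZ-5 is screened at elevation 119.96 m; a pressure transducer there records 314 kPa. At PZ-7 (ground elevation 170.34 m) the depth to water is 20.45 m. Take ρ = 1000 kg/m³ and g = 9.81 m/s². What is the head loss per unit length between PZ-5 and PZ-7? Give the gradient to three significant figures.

i ≈ 0.00617 m/m

Pressure head at PZ-5: ψ = P/(ρg) = 314×1000 / (1000 × 9.81) = 32.01 m.
Total head at PZ-5: h = z + ψ = 119.96 + 32.01 = 151.97 m.
Total head at PZ-7: h = 170.34 − 20.45 = 149.89 m.
Head difference: h(PZ-5) − h(PZ-7) = 151.97 − 149.89 = 2.08 m.
Hydraulic gradient: i = |Δh| / L = 2.08 / 337 = 0.00617.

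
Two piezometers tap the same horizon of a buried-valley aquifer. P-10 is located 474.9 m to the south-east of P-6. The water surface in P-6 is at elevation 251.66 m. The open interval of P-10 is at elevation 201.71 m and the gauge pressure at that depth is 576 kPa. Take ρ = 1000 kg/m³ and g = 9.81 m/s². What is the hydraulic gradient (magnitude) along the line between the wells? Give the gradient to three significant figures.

i ≈ 0.0185

Total head at P-6: h = 251.66 m (water level in the piezometer is the total head).
Pressure head at P-10: ψ = P/(ρg) = 576×1000 / (1000 × 9.81) = 58.72 m.
Total head at P-10: h = z + ψ = 201.71 + 58.72 = 260.43 m.
Head difference: h(P-6) − h(P-10) = 251.66 − 260.43 = -8.77 m.
Hydraulic gradient: i = |Δh| / L = 8.77 / 474.9 = 0.0185.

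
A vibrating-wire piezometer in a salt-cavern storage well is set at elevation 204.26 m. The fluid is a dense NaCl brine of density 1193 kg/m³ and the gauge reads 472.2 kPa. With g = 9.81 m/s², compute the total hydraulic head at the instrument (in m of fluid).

h ≈ 244.61 m

ψ = P/(ρg) = 472.2×1000 / (1193 × 9.81) = 40.35 m.
h = z + ψ = 204.26 + 40.35 = 244.61 m.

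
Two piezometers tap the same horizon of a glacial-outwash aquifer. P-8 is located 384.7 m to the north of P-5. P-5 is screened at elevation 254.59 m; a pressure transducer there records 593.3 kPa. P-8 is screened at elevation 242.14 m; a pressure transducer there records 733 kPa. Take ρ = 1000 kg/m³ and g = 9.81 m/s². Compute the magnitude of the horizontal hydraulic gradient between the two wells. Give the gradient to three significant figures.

i ≈ 0.00465

Pressure head at P-5: ψ = P/(ρg) = 593.3×1000 / (1000 × 9.81) = 60.48 m.
Total head at P-5: h = z + ψ = 254.59 + 60.48 = 315.07 m.
Pressure head at P-8: ψ = P/(ρg) = 733×1000 / (1000 × 9.81) = 74.72 m.
Total head at P-8: h = z + ψ = 242.14 + 74.72 = 316.86 m.
Head difference: h(P-5) − h(P-8) = 315.07 − 316.86 = -1.79 m.
Hydraulic gradient: i = |Δh| / L = 1.79 / 384.7 = 0.00465.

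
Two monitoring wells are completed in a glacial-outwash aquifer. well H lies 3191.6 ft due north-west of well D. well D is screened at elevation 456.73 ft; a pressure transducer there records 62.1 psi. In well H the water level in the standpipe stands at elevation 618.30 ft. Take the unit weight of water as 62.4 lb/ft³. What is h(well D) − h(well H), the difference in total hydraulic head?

Pressure head at well D: ψ = 144·P/γ = 144 × 62.1 / 62.4 = 143.31 ft.
Total head at well D: h = z + ψ = 456.73 + 143.31 = 600.04 ft.
Total head at well H: h = 618.30 ft (water level in the piezometer is the total head).
Head difference: h(well D) − h(well H) = 600.04 − 618.30 = -18.26 ft.

Δh ≈ -18.26 ft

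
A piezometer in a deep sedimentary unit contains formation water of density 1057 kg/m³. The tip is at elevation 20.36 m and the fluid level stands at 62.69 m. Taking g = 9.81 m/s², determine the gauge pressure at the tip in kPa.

P ≈ 439 kPa

Pressure head ψ = h − z = 62.69 − 20.36 = 42.33 m.
P = ρgψ = 1057 × 9.81 × 42.33 = 438927 Pa ≈ 439 kPa.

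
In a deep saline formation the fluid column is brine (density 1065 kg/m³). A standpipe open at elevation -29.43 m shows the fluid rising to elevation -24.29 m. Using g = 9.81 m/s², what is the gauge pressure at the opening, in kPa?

Pressure head ψ = h − z = -24.29 − (-29.43) = 5.14 m.
P = ρgψ = 1065 × 9.81 × 5.14 = 53701 Pa ≈ 53.7 kPa.

P ≈ 53.7 kPa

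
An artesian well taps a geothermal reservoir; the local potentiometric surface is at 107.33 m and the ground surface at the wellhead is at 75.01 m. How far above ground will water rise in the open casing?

Water rises to the potentiometric surface, so the rise above ground = 107.33 − 75.01 = 32.32 m.

≈ 32.32 m above ground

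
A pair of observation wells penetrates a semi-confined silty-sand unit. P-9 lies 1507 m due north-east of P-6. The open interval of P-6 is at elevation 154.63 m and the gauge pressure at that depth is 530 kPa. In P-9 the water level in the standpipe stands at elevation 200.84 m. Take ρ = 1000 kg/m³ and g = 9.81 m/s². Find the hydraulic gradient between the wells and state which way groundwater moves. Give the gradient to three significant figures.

i ≈ 0.00519; groundwater flows toward the north-east

Pressure head at P-6: ψ = P/(ρg) = 530×1000 / (1000 × 9.81) = 54.03 m.
Total head at P-6: h = z + ψ = 154.63 + 54.03 = 208.66 m.
Total head at P-9: h = 200.84 m (water level in the piezometer is the total head).
Head difference: h(P-6) − h(P-9) = 208.66 − 200.84 = 7.82 m.
Hydraulic gradient: i = |Δh| / L = 7.82 / 1507 = 0.00519.
Flow is from higher to lower head: from P-6 toward P-9, i.e. toward the north-east.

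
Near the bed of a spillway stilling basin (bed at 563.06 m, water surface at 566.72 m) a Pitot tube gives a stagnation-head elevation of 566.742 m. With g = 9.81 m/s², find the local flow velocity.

v ≈ 0.657 m/s

Near the bed, under hydrostatic conditions, the piezometric head (z + ψ) equals the free-surface elevation, 566.72 m.
Velocity head = total − piezometric = 566.742 − 566.72 = 0.022 m.
v = √(2g·h_v) = √(2 × 9.81 × 0.022) = 0.657 m/s.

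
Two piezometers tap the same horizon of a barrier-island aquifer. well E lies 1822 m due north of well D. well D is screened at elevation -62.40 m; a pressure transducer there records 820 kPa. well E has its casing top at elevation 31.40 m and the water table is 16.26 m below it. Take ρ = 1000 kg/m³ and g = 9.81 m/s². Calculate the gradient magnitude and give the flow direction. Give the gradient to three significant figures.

Pressure head at well D: ψ = P/(ρg) = 820×1000 / (1000 × 9.81) = 83.59 m.
Total head at well D: h = z + ψ = -62.40 + 83.59 = 21.19 m.
Total head at well E: h = 31.40 − 16.26 = 15.14 m.
Head difference: h(well D) − h(well E) = 21.19 − 15.14 = 6.05 m.
Hydraulic gradient: i = |Δh| / L = 6.05 / 1822 = 0.00332.
Flow is from higher to lower head: from well D toward well E, i.e. toward the north.

i ≈ 0.00332; groundwater flows toward the north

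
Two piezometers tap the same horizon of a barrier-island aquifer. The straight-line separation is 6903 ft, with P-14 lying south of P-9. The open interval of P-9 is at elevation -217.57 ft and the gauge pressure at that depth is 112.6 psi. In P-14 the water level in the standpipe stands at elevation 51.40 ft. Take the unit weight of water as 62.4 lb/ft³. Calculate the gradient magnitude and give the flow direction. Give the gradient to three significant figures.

Pressure head at P-9: ψ = 144·P/γ = 144 × 112.6 / 62.4 = 259.85 ft.
Total head at P-9: h = z + ψ = -217.57 + 259.85 = 42.28 ft.
Total head at P-14: h = 51.40 ft (water level in the piezometer is the total head).
Head difference: h(P-9) − h(P-14) = 42.28 − 51.40 = -9.12 ft.
Hydraulic gradient: i = |Δh| / L = 9.12 / 6903 = 0.00132.
Flow is from higher to lower head: from P-14 toward P-9, i.e. toward the north.

i ≈ 0.00132; groundwater flows toward the north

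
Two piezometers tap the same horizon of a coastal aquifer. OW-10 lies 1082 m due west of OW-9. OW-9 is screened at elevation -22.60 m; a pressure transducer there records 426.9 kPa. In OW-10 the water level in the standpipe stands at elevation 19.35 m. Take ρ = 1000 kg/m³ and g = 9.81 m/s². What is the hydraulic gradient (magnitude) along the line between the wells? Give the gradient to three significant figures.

Pressure head at OW-9: ψ = P/(ρg) = 426.9×1000 / (1000 × 9.81) = 43.52 m.
Total head at OW-9: h = z + ψ = -22.60 + 43.52 = 20.92 m.
Total head at OW-10: h = 19.35 m (water level in the piezometer is the total head).
Head difference: h(OW-9) − h(OW-10) = 20.92 − 19.35 = 1.57 m.
Hydraulic gradient: i = |Δh| / L = 1.57 / 1082 = 0.00145.

i ≈ 0.00145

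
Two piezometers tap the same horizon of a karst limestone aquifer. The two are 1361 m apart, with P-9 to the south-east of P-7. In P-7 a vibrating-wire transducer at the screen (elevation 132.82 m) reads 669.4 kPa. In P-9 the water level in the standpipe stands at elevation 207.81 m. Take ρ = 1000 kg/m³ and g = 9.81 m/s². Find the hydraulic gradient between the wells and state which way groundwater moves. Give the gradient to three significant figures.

Pressure head at P-7: ψ = P/(ρg) = 669.4×1000 / (1000 × 9.81) = 68.24 m.
Total head at P-7: h = z + ψ = 132.82 + 68.24 = 201.06 m.
Total head at P-9: h = 207.81 m (water level in the piezometer is the total head).
Head difference: h(P-7) − h(P-9) = 201.06 − 207.81 = -6.75 m.
Hydraulic gradient: i = |Δh| / L = 6.75 / 1361 = 0.00496.
Flow is from higher to lower head: from P-9 toward P-7, i.e. toward the north-west.

i ≈ 0.00496; groundwater flows toward the north-west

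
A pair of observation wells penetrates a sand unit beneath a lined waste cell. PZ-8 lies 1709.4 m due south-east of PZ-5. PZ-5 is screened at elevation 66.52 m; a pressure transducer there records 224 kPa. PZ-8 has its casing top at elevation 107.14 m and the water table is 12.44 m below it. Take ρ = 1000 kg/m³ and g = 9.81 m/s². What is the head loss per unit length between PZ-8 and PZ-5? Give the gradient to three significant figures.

i ≈ 0.00313 m/m

Pressure head at PZ-5: ψ = P/(ρg) = 224×1000 / (1000 × 9.81) = 22.83 m.
Total head at PZ-5: h = z + ψ = 66.52 + 22.83 = 89.35 m.
Total head at PZ-8: h = 107.14 − 12.44 = 94.70 m.
Head difference: h(PZ-5) − h(PZ-8) = 89.35 − 94.70 = -5.35 m.
Hydraulic gradient: i = |Δh| / L = 5.35 / 1709.4 = 0.00313.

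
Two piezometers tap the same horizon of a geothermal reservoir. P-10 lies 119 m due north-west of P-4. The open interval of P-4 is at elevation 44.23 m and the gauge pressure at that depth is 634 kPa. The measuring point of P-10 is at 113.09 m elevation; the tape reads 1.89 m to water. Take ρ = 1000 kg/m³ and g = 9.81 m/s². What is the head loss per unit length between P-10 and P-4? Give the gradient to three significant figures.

Pressure head at P-4: ψ = P/(ρg) = 634×1000 / (1000 × 9.81) = 64.63 m.
Total head at P-4: h = z + ψ = 44.23 + 64.63 = 108.86 m.
Total head at P-10: h = 113.09 − 1.89 = 111.20 m.
Head difference: h(P-4) − h(P-10) = 108.86 − 111.20 = -2.34 m.
Hydraulic gradient: i = |Δh| / L = 2.34 / 119 = 0.0197.

i ≈ 0.0197 m/m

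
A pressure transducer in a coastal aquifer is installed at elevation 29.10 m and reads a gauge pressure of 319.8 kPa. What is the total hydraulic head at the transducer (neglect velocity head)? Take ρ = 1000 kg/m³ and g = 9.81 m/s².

h ≈ 61.70 m

ψ = P/(ρg) = 319.8×1000 / (1000 × 9.81) = 32.60 m.
h = z + ψ = 29.10 + 32.60 = 61.70 m.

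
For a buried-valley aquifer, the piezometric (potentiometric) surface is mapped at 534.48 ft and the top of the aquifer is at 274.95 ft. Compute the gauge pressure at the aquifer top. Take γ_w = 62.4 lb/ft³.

P ≈ 112 psi

Pressure head at the aquifer top: ψ = h − z = 534.48 − 274.95 = 259.53 ft.
P = γψ/144 = 62.4 × 259.53 / 144 = 112 psi.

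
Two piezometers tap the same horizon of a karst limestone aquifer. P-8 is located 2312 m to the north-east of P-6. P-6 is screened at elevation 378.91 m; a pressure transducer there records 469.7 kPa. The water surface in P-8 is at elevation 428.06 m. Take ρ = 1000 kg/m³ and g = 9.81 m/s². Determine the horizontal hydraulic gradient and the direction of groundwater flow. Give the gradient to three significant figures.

Pressure head at P-6: ψ = P/(ρg) = 469.7×1000 / (1000 × 9.81) = 47.88 m.
Total head at P-6: h = z + ψ = 378.91 + 47.88 = 426.79 m.
Total head at P-8: h = 428.06 m (water level in the piezometer is the total head).
Head difference: h(P-6) − h(P-8) = 426.79 − 428.06 = -1.27 m.
Hydraulic gradient: i = |Δh| / L = 1.27 / 2312 = 0.000549.
Flow is from higher to lower head: from P-8 toward P-6, i.e. toward the south-west.

i ≈ 0.000549; groundwater flows toward the south-west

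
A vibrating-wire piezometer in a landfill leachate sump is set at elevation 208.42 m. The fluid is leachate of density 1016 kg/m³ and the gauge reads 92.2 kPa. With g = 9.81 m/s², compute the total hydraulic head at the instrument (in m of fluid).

h ≈ 217.67 m

ψ = P/(ρg) = 92.2×1000 / (1016 × 9.81) = 9.25 m.
h = z + ψ = 208.42 + 9.25 = 217.67 m.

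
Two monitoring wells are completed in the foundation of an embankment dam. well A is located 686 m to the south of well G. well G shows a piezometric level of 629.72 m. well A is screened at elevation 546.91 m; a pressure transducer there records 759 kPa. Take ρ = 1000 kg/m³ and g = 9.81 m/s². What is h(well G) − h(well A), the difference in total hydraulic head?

Δh ≈ 5.44 m

Total head at well G: h = 629.72 m (water level in the piezometer is the total head).
Pressure head at well A: ψ = P/(ρg) = 759×1000 / (1000 × 9.81) = 77.37 m.
Total head at well A: h = z + ψ = 546.91 + 77.37 = 624.28 m.
Head difference: h(well G) − h(well A) = 629.72 − 624.28 = 5.44 m.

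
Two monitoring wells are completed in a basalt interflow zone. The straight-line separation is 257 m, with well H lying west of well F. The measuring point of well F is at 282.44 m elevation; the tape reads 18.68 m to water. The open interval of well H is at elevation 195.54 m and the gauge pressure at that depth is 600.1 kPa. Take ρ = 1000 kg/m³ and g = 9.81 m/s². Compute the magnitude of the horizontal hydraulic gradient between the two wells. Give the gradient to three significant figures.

Total head at well F: h = 282.44 − 18.68 = 263.76 m.
Pressure head at well H: ψ = P/(ρg) = 600.1×1000 / (1000 × 9.81) = 61.17 m.
Total head at well H: h = z + ψ = 195.54 + 61.17 = 256.71 m.
Head difference: h(well F) − h(well H) = 263.76 − 256.71 = 7.05 m.
Hydraulic gradient: i = |Δh| / L = 7.05 / 257 = 0.0274.

i ≈ 0.0274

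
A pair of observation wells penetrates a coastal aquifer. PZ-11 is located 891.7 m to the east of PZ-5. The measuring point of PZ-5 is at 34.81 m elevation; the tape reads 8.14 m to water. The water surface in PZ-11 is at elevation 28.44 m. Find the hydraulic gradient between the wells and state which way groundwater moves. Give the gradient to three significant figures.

Total head at PZ-5: h = 34.81 − 8.14 = 26.67 m.
Total head at PZ-11: h = 28.44 m (water level in the piezometer is the total head).
Head difference: h(PZ-5) − h(PZ-11) = 26.67 − 28.44 = -1.77 m.
Hydraulic gradient: i = |Δh| / L = 1.77 / 891.7 = 0.00198.
Flow is from higher to lower head: from PZ-11 toward PZ-5, i.e. toward the west.

i ≈ 0.00198; groundwater flows toward the west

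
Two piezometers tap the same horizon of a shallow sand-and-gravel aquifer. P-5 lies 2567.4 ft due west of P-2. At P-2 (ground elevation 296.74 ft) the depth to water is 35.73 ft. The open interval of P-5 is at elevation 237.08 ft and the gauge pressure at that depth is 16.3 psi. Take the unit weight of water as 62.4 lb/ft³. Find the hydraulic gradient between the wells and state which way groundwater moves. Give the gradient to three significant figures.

Total head at P-2: h = 296.74 − 35.73 = 261.01 ft.
Pressure head at P-5: ψ = 144·P/γ = 144 × 16.3 / 62.4 = 37.62 ft.
Total head at P-5: h = z + ψ = 237.08 + 37.62 = 274.70 ft.
Head difference: h(P-2) − h(P-5) = 261.01 − 274.70 = -13.69 ft.
Hydraulic gradient: i = |Δh| / L = 13.69 / 2567.4 = 0.00533.
Flow is from higher to lower head: from P-5 toward P-2, i.e. toward the east.

i ≈ 0.00533; groundwater flows toward the east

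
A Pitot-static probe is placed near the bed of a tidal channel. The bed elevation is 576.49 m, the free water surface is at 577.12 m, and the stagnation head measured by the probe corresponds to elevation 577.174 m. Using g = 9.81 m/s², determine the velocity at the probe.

Near the bed, under hydrostatic conditions, the piezometric head (z + ψ) equals the free-surface elevation, 577.12 m.
Velocity head = total − piezometric = 577.174 − 577.12 = 0.054 m.
v = √(2g·h_v) = √(2 × 9.81 × 0.054) = 1.03 m/s.

v ≈ 1.03 m/s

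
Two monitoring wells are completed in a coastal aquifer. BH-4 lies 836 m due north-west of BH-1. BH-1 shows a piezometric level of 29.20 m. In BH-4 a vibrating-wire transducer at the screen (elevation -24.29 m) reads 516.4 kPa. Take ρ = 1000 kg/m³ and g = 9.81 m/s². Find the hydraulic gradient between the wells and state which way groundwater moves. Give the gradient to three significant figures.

Total head at BH-1: h = 29.20 m (water level in the piezometer is the total head).
Pressure head at BH-4: ψ = P/(ρg) = 516.4×1000 / (1000 × 9.81) = 52.64 m.
Total head at BH-4: h = z + ψ = -24.29 + 52.64 = 28.35 m.
Head difference: h(BH-1) − h(BH-4) = 29.20 − 28.35 = 0.85 m.
Hydraulic gradient: i = |Δh| / L = 0.85 / 836 = 0.00102.
Flow is from higher to lower head: from BH-1 toward BH-4, i.e. toward the north-west.

i ≈ 0.00102; groundwater flows toward the north-west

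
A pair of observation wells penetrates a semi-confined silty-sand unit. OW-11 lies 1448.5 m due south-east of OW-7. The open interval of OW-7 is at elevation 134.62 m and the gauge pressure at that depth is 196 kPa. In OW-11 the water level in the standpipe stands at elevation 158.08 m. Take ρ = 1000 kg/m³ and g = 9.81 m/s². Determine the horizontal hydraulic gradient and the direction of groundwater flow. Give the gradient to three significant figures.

Pressure head at OW-7: ψ = P/(ρg) = 196×1000 / (1000 × 9.81) = 19.98 m.
Total head at OW-7: h = z + ψ = 134.62 + 19.98 = 154.60 m.
Total head at OW-11: h = 158.08 m (water level in the piezometer is the total head).
Head difference: h(OW-7) − h(OW-11) = 154.60 − 158.08 = -3.48 m.
Hydraulic gradient: i = |Δh| / L = 3.48 / 1448.5 = 0.00240.
Flow is from higher to lower head: from OW-11 toward OW-7, i.e. toward the north-west.

i ≈ 0.00240; groundwater flows toward the north-west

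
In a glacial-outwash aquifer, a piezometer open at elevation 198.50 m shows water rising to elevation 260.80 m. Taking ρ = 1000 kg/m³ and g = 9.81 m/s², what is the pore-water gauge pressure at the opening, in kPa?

P ≈ 611 kPa

Pressure head ψ = h − z = 260.80 − 198.50 = 62.30 m.
P = ρgψ = 1000 × 9.81 × 62.30 = 611163 Pa ≈ 611 kPa.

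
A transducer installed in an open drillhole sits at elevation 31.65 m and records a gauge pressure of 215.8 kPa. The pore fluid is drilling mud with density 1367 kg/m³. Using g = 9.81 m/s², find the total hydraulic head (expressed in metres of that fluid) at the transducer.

ψ = P/(ρg) = 215.8×1000 / (1367 × 9.81) = 16.09 m.
h = z + ψ = 31.65 + 16.09 = 47.74 m.

h ≈ 47.74 m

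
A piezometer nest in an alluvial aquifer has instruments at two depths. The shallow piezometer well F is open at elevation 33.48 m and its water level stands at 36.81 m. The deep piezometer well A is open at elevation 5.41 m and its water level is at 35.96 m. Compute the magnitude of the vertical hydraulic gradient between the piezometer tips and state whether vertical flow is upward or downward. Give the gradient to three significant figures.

Total head at well F: h = 36.81 m (water level in the standpipe).
Total head at well A: h = 35.96 m.
Δh = h(well F) − h(well A) = 36.81 − 35.96 = 0.85 m.
Vertical separation Δz = 33.48 − 5.41 = 28.07 m.
|i_v| = |Δh| / Δz = 0.85 / 28.07 = 0.0303.
Head is higher in the shallow piezometer, so vertical flow is downward (recharge condition).

|i_v| ≈ 0.0303; vertical flow is downward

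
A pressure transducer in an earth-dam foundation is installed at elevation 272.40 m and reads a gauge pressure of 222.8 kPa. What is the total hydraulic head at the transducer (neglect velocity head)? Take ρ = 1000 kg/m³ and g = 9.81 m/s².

ψ = P/(ρg) = 222.8×1000 / (1000 × 9.81) = 22.71 m.
h = z + ψ = 272.40 + 22.71 = 295.11 m.

h ≈ 295.11 m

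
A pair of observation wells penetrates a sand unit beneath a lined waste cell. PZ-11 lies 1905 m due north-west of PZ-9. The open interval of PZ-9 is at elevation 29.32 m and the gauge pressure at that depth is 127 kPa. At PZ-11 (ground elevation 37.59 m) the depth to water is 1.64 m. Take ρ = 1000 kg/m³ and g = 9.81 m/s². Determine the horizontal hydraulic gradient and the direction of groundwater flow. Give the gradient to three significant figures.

Pressure head at PZ-9: ψ = P/(ρg) = 127×1000 / (1000 × 9.81) = 12.95 m.
Total head at PZ-9: h = z + ψ = 29.32 + 12.95 = 42.27 m.
Total head at PZ-11: h = 37.59 − 1.64 = 35.95 m.
Head difference: h(PZ-9) − h(PZ-11) = 42.27 − 35.95 = 6.32 m.
Hydraulic gradient: i = |Δh| / L = 6.32 / 1905 = 0.00332.
Flow is from higher to lower head: from PZ-9 toward PZ-11, i.e. toward the north-west.

i ≈ 0.00332; groundwater flows toward the north-west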